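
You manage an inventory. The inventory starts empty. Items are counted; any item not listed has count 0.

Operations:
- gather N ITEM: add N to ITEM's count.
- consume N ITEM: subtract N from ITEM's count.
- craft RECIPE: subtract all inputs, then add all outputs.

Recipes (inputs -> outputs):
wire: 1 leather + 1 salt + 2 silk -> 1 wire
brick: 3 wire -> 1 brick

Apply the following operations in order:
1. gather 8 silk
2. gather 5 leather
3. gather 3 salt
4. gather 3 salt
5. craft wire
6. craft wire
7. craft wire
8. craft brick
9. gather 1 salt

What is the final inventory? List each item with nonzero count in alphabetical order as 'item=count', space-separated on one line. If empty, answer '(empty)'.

Answer: brick=1 leather=2 salt=4 silk=2

Derivation:
After 1 (gather 8 silk): silk=8
After 2 (gather 5 leather): leather=5 silk=8
After 3 (gather 3 salt): leather=5 salt=3 silk=8
After 4 (gather 3 salt): leather=5 salt=6 silk=8
After 5 (craft wire): leather=4 salt=5 silk=6 wire=1
After 6 (craft wire): leather=3 salt=4 silk=4 wire=2
After 7 (craft wire): leather=2 salt=3 silk=2 wire=3
After 8 (craft brick): brick=1 leather=2 salt=3 silk=2
After 9 (gather 1 salt): brick=1 leather=2 salt=4 silk=2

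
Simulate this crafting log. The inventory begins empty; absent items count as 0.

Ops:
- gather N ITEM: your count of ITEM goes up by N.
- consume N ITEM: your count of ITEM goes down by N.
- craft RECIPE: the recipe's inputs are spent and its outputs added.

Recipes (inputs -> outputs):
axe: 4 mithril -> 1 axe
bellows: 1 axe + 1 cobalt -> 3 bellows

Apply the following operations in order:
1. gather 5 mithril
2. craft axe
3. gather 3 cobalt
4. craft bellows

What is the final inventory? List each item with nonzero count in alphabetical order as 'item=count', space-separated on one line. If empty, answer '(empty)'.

After 1 (gather 5 mithril): mithril=5
After 2 (craft axe): axe=1 mithril=1
After 3 (gather 3 cobalt): axe=1 cobalt=3 mithril=1
After 4 (craft bellows): bellows=3 cobalt=2 mithril=1

Answer: bellows=3 cobalt=2 mithril=1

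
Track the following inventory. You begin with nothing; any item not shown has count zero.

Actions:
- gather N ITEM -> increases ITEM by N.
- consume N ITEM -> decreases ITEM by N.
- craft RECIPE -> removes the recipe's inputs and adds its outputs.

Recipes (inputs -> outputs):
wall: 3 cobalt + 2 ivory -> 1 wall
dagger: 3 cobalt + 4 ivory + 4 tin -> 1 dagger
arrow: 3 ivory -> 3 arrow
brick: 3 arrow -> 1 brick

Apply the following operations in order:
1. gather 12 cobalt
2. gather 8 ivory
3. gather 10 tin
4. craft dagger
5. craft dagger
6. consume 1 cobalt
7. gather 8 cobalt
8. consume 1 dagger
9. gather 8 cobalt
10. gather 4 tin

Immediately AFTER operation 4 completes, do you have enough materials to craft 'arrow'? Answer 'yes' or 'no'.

After 1 (gather 12 cobalt): cobalt=12
After 2 (gather 8 ivory): cobalt=12 ivory=8
After 3 (gather 10 tin): cobalt=12 ivory=8 tin=10
After 4 (craft dagger): cobalt=9 dagger=1 ivory=4 tin=6

Answer: yes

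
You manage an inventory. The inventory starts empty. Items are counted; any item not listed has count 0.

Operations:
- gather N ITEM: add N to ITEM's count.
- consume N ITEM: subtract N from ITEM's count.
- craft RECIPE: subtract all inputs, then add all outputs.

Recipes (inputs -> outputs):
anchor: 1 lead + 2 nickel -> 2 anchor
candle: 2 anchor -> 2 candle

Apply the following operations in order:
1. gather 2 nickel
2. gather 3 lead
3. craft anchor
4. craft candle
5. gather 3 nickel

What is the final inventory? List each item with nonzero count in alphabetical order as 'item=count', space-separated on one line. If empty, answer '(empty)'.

Answer: candle=2 lead=2 nickel=3

Derivation:
After 1 (gather 2 nickel): nickel=2
After 2 (gather 3 lead): lead=3 nickel=2
After 3 (craft anchor): anchor=2 lead=2
After 4 (craft candle): candle=2 lead=2
After 5 (gather 3 nickel): candle=2 lead=2 nickel=3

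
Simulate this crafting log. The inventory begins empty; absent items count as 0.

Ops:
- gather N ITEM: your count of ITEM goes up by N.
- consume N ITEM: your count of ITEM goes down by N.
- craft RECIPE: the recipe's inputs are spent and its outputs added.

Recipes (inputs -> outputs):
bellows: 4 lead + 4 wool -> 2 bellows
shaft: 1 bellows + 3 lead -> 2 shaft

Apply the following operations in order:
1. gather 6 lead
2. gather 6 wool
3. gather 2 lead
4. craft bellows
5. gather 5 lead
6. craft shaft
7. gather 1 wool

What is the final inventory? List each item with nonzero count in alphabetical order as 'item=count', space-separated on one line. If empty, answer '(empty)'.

After 1 (gather 6 lead): lead=6
After 2 (gather 6 wool): lead=6 wool=6
After 3 (gather 2 lead): lead=8 wool=6
After 4 (craft bellows): bellows=2 lead=4 wool=2
After 5 (gather 5 lead): bellows=2 lead=9 wool=2
After 6 (craft shaft): bellows=1 lead=6 shaft=2 wool=2
After 7 (gather 1 wool): bellows=1 lead=6 shaft=2 wool=3

Answer: bellows=1 lead=6 shaft=2 wool=3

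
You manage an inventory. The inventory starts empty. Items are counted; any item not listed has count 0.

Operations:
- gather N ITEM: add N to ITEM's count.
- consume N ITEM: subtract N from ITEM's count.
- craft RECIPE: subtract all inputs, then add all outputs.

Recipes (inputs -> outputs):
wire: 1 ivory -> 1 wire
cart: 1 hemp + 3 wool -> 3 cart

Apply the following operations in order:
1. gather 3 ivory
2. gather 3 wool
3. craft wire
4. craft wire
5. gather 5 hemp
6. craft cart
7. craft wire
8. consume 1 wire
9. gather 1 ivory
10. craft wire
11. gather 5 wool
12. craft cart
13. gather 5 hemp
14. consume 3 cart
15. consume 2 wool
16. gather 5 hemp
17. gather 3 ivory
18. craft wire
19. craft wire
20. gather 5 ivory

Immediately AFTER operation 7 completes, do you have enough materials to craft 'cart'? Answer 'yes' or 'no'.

Answer: no

Derivation:
After 1 (gather 3 ivory): ivory=3
After 2 (gather 3 wool): ivory=3 wool=3
After 3 (craft wire): ivory=2 wire=1 wool=3
After 4 (craft wire): ivory=1 wire=2 wool=3
After 5 (gather 5 hemp): hemp=5 ivory=1 wire=2 wool=3
After 6 (craft cart): cart=3 hemp=4 ivory=1 wire=2
After 7 (craft wire): cart=3 hemp=4 wire=3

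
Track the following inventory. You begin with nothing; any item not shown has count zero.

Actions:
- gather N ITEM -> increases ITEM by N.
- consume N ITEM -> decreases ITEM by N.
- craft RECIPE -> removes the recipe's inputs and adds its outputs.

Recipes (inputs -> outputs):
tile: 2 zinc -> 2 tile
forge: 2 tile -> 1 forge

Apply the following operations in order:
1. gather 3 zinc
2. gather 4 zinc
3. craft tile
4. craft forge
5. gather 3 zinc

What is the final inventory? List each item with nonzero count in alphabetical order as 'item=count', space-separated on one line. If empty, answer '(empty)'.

Answer: forge=1 zinc=8

Derivation:
After 1 (gather 3 zinc): zinc=3
After 2 (gather 4 zinc): zinc=7
After 3 (craft tile): tile=2 zinc=5
After 4 (craft forge): forge=1 zinc=5
After 5 (gather 3 zinc): forge=1 zinc=8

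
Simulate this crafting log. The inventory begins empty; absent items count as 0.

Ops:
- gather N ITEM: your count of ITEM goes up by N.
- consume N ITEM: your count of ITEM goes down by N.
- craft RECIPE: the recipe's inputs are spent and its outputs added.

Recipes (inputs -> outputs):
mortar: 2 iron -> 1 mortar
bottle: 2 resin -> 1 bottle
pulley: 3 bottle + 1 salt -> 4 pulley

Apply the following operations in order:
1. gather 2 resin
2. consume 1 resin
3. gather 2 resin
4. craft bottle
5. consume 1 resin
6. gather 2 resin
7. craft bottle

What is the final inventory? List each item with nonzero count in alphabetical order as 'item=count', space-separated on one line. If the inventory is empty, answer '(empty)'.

After 1 (gather 2 resin): resin=2
After 2 (consume 1 resin): resin=1
After 3 (gather 2 resin): resin=3
After 4 (craft bottle): bottle=1 resin=1
After 5 (consume 1 resin): bottle=1
After 6 (gather 2 resin): bottle=1 resin=2
After 7 (craft bottle): bottle=2

Answer: bottle=2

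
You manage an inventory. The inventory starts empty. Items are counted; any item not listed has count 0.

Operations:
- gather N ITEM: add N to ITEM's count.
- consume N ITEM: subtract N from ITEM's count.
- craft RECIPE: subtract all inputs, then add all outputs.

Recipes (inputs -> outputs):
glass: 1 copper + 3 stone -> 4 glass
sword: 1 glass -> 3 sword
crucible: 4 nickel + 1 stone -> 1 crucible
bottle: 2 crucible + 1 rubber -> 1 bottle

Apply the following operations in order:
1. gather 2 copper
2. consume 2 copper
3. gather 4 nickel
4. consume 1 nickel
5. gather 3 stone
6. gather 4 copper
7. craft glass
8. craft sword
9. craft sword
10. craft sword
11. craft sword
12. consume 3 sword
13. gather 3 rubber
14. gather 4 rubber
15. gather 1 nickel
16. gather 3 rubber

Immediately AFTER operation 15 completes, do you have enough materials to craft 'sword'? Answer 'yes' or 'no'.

Answer: no

Derivation:
After 1 (gather 2 copper): copper=2
After 2 (consume 2 copper): (empty)
After 3 (gather 4 nickel): nickel=4
After 4 (consume 1 nickel): nickel=3
After 5 (gather 3 stone): nickel=3 stone=3
After 6 (gather 4 copper): copper=4 nickel=3 stone=3
After 7 (craft glass): copper=3 glass=4 nickel=3
After 8 (craft sword): copper=3 glass=3 nickel=3 sword=3
After 9 (craft sword): copper=3 glass=2 nickel=3 sword=6
After 10 (craft sword): copper=3 glass=1 nickel=3 sword=9
After 11 (craft sword): copper=3 nickel=3 sword=12
After 12 (consume 3 sword): copper=3 nickel=3 sword=9
After 13 (gather 3 rubber): copper=3 nickel=3 rubber=3 sword=9
After 14 (gather 4 rubber): copper=3 nickel=3 rubber=7 sword=9
After 15 (gather 1 nickel): copper=3 nickel=4 rubber=7 sword=9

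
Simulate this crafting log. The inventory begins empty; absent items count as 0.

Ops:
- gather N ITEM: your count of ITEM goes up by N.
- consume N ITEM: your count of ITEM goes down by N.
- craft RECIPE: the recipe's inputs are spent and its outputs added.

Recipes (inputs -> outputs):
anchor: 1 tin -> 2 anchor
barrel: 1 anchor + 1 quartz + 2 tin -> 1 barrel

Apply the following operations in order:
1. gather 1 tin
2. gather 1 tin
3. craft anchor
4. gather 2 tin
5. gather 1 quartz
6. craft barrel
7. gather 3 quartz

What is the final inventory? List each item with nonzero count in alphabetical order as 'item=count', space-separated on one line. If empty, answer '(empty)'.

Answer: anchor=1 barrel=1 quartz=3 tin=1

Derivation:
After 1 (gather 1 tin): tin=1
After 2 (gather 1 tin): tin=2
After 3 (craft anchor): anchor=2 tin=1
After 4 (gather 2 tin): anchor=2 tin=3
After 5 (gather 1 quartz): anchor=2 quartz=1 tin=3
After 6 (craft barrel): anchor=1 barrel=1 tin=1
After 7 (gather 3 quartz): anchor=1 barrel=1 quartz=3 tin=1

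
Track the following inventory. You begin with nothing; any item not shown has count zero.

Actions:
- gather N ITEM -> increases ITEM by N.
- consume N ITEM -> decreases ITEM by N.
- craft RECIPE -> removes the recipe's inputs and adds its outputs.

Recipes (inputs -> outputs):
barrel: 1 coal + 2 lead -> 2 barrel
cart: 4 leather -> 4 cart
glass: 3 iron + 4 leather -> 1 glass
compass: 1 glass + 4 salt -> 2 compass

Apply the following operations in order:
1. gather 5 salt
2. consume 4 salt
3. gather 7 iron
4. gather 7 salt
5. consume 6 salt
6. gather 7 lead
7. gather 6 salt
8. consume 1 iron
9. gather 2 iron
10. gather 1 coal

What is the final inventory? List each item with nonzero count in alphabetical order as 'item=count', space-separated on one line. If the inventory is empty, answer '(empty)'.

Answer: coal=1 iron=8 lead=7 salt=8

Derivation:
After 1 (gather 5 salt): salt=5
After 2 (consume 4 salt): salt=1
After 3 (gather 7 iron): iron=7 salt=1
After 4 (gather 7 salt): iron=7 salt=8
After 5 (consume 6 salt): iron=7 salt=2
After 6 (gather 7 lead): iron=7 lead=7 salt=2
After 7 (gather 6 salt): iron=7 lead=7 salt=8
After 8 (consume 1 iron): iron=6 lead=7 salt=8
After 9 (gather 2 iron): iron=8 lead=7 salt=8
After 10 (gather 1 coal): coal=1 iron=8 lead=7 salt=8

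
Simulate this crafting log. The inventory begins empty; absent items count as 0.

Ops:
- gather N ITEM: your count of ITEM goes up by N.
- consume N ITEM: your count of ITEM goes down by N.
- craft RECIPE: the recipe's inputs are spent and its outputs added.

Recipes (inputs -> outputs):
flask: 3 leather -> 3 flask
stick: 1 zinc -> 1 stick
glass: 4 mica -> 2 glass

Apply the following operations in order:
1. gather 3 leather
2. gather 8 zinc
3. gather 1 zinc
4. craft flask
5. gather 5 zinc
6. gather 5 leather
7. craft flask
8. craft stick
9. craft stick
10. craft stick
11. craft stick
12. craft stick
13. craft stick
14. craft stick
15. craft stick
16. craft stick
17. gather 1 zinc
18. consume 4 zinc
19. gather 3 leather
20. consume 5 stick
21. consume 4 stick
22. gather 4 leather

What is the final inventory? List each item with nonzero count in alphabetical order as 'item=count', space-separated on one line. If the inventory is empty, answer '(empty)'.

Answer: flask=6 leather=9 zinc=2

Derivation:
After 1 (gather 3 leather): leather=3
After 2 (gather 8 zinc): leather=3 zinc=8
After 3 (gather 1 zinc): leather=3 zinc=9
After 4 (craft flask): flask=3 zinc=9
After 5 (gather 5 zinc): flask=3 zinc=14
After 6 (gather 5 leather): flask=3 leather=5 zinc=14
After 7 (craft flask): flask=6 leather=2 zinc=14
After 8 (craft stick): flask=6 leather=2 stick=1 zinc=13
After 9 (craft stick): flask=6 leather=2 stick=2 zinc=12
After 10 (craft stick): flask=6 leather=2 stick=3 zinc=11
After 11 (craft stick): flask=6 leather=2 stick=4 zinc=10
After 12 (craft stick): flask=6 leather=2 stick=5 zinc=9
After 13 (craft stick): flask=6 leather=2 stick=6 zinc=8
After 14 (craft stick): flask=6 leather=2 stick=7 zinc=7
After 15 (craft stick): flask=6 leather=2 stick=8 zinc=6
After 16 (craft stick): flask=6 leather=2 stick=9 zinc=5
After 17 (gather 1 zinc): flask=6 leather=2 stick=9 zinc=6
After 18 (consume 4 zinc): flask=6 leather=2 stick=9 zinc=2
After 19 (gather 3 leather): flask=6 leather=5 stick=9 zinc=2
After 20 (consume 5 stick): flask=6 leather=5 stick=4 zinc=2
After 21 (consume 4 stick): flask=6 leather=5 zinc=2
After 22 (gather 4 leather): flask=6 leather=9 zinc=2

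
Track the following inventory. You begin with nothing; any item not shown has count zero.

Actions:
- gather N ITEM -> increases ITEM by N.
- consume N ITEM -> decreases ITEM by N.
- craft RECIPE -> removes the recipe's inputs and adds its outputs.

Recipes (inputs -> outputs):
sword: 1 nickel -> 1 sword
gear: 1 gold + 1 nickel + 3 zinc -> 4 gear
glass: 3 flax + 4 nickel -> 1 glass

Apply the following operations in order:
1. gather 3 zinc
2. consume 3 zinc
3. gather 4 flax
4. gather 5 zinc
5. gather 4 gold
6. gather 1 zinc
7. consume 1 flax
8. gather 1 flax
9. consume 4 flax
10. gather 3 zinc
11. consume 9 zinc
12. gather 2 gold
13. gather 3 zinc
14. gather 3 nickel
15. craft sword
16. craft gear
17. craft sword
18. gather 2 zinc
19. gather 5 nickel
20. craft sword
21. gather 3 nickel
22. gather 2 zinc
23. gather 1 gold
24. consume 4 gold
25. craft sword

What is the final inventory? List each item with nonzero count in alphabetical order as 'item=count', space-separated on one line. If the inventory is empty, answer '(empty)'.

After 1 (gather 3 zinc): zinc=3
After 2 (consume 3 zinc): (empty)
After 3 (gather 4 flax): flax=4
After 4 (gather 5 zinc): flax=4 zinc=5
After 5 (gather 4 gold): flax=4 gold=4 zinc=5
After 6 (gather 1 zinc): flax=4 gold=4 zinc=6
After 7 (consume 1 flax): flax=3 gold=4 zinc=6
After 8 (gather 1 flax): flax=4 gold=4 zinc=6
After 9 (consume 4 flax): gold=4 zinc=6
After 10 (gather 3 zinc): gold=4 zinc=9
After 11 (consume 9 zinc): gold=4
After 12 (gather 2 gold): gold=6
After 13 (gather 3 zinc): gold=6 zinc=3
After 14 (gather 3 nickel): gold=6 nickel=3 zinc=3
After 15 (craft sword): gold=6 nickel=2 sword=1 zinc=3
After 16 (craft gear): gear=4 gold=5 nickel=1 sword=1
After 17 (craft sword): gear=4 gold=5 sword=2
After 18 (gather 2 zinc): gear=4 gold=5 sword=2 zinc=2
After 19 (gather 5 nickel): gear=4 gold=5 nickel=5 sword=2 zinc=2
After 20 (craft sword): gear=4 gold=5 nickel=4 sword=3 zinc=2
After 21 (gather 3 nickel): gear=4 gold=5 nickel=7 sword=3 zinc=2
After 22 (gather 2 zinc): gear=4 gold=5 nickel=7 sword=3 zinc=4
After 23 (gather 1 gold): gear=4 gold=6 nickel=7 sword=3 zinc=4
After 24 (consume 4 gold): gear=4 gold=2 nickel=7 sword=3 zinc=4
After 25 (craft sword): gear=4 gold=2 nickel=6 sword=4 zinc=4

Answer: gear=4 gold=2 nickel=6 sword=4 zinc=4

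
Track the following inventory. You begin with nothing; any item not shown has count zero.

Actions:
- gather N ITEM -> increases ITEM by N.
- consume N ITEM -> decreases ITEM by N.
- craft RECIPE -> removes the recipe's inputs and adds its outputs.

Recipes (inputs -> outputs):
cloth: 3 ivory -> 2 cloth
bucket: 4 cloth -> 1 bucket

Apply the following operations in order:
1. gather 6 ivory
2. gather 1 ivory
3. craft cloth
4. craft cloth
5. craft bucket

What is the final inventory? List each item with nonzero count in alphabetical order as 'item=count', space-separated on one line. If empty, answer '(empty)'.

Answer: bucket=1 ivory=1

Derivation:
After 1 (gather 6 ivory): ivory=6
After 2 (gather 1 ivory): ivory=7
After 3 (craft cloth): cloth=2 ivory=4
After 4 (craft cloth): cloth=4 ivory=1
After 5 (craft bucket): bucket=1 ivory=1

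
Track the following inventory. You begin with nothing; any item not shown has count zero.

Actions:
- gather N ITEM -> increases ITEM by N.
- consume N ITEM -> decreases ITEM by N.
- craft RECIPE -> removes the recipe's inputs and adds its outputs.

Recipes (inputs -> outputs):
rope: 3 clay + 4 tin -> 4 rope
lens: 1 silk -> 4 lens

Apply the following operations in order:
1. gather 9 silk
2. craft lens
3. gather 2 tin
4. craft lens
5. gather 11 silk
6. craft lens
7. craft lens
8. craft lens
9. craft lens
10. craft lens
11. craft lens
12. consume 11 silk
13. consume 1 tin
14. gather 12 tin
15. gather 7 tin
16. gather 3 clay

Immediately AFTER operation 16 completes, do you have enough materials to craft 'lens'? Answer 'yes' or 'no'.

After 1 (gather 9 silk): silk=9
After 2 (craft lens): lens=4 silk=8
After 3 (gather 2 tin): lens=4 silk=8 tin=2
After 4 (craft lens): lens=8 silk=7 tin=2
After 5 (gather 11 silk): lens=8 silk=18 tin=2
After 6 (craft lens): lens=12 silk=17 tin=2
After 7 (craft lens): lens=16 silk=16 tin=2
After 8 (craft lens): lens=20 silk=15 tin=2
After 9 (craft lens): lens=24 silk=14 tin=2
After 10 (craft lens): lens=28 silk=13 tin=2
After 11 (craft lens): lens=32 silk=12 tin=2
After 12 (consume 11 silk): lens=32 silk=1 tin=2
After 13 (consume 1 tin): lens=32 silk=1 tin=1
After 14 (gather 12 tin): lens=32 silk=1 tin=13
After 15 (gather 7 tin): lens=32 silk=1 tin=20
After 16 (gather 3 clay): clay=3 lens=32 silk=1 tin=20

Answer: yes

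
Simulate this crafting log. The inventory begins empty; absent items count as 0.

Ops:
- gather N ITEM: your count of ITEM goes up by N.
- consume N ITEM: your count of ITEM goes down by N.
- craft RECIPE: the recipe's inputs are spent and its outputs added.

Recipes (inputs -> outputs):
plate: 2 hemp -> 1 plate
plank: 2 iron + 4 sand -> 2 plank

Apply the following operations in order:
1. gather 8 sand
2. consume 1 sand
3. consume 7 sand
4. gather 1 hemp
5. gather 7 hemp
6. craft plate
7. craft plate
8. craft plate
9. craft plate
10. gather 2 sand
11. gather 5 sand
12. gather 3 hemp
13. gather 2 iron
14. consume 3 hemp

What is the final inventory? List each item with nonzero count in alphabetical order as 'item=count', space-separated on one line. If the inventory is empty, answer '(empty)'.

After 1 (gather 8 sand): sand=8
After 2 (consume 1 sand): sand=7
After 3 (consume 7 sand): (empty)
After 4 (gather 1 hemp): hemp=1
After 5 (gather 7 hemp): hemp=8
After 6 (craft plate): hemp=6 plate=1
After 7 (craft plate): hemp=4 plate=2
After 8 (craft plate): hemp=2 plate=3
After 9 (craft plate): plate=4
After 10 (gather 2 sand): plate=4 sand=2
After 11 (gather 5 sand): plate=4 sand=7
After 12 (gather 3 hemp): hemp=3 plate=4 sand=7
After 13 (gather 2 iron): hemp=3 iron=2 plate=4 sand=7
After 14 (consume 3 hemp): iron=2 plate=4 sand=7

Answer: iron=2 plate=4 sand=7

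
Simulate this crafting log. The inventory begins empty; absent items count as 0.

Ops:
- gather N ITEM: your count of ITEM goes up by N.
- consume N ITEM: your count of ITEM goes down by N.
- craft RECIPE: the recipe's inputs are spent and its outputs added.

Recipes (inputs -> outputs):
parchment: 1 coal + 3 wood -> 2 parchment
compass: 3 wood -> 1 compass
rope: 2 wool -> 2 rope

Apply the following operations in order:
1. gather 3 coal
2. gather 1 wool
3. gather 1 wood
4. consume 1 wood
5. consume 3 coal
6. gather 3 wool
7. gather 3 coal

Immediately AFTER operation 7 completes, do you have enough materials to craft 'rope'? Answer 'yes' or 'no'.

Answer: yes

Derivation:
After 1 (gather 3 coal): coal=3
After 2 (gather 1 wool): coal=3 wool=1
After 3 (gather 1 wood): coal=3 wood=1 wool=1
After 4 (consume 1 wood): coal=3 wool=1
After 5 (consume 3 coal): wool=1
After 6 (gather 3 wool): wool=4
After 7 (gather 3 coal): coal=3 wool=4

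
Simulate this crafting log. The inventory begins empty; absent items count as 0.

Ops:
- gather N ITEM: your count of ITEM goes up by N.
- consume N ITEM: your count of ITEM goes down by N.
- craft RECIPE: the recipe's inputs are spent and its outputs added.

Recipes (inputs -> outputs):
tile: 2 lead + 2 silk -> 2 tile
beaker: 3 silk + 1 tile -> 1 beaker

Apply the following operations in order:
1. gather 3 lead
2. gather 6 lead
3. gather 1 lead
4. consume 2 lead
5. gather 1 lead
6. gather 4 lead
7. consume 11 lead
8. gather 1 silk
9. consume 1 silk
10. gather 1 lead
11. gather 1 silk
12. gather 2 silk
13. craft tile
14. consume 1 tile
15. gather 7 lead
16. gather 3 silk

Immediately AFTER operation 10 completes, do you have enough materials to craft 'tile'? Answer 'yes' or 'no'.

After 1 (gather 3 lead): lead=3
After 2 (gather 6 lead): lead=9
After 3 (gather 1 lead): lead=10
After 4 (consume 2 lead): lead=8
After 5 (gather 1 lead): lead=9
After 6 (gather 4 lead): lead=13
After 7 (consume 11 lead): lead=2
After 8 (gather 1 silk): lead=2 silk=1
After 9 (consume 1 silk): lead=2
After 10 (gather 1 lead): lead=3

Answer: no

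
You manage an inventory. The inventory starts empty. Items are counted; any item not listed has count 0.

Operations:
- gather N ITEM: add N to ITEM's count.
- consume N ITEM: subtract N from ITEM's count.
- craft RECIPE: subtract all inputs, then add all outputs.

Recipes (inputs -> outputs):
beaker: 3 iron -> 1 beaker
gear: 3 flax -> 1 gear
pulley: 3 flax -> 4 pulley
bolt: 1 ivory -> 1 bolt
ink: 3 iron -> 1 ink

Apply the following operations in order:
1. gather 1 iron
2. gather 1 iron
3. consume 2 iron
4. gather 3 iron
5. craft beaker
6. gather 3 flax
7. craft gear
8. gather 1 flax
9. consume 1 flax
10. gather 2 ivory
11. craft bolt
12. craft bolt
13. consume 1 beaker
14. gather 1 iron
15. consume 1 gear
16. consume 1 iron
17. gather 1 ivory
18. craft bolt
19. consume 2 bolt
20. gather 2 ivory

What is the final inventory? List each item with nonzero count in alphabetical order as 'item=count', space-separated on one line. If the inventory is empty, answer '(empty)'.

After 1 (gather 1 iron): iron=1
After 2 (gather 1 iron): iron=2
After 3 (consume 2 iron): (empty)
After 4 (gather 3 iron): iron=3
After 5 (craft beaker): beaker=1
After 6 (gather 3 flax): beaker=1 flax=3
After 7 (craft gear): beaker=1 gear=1
After 8 (gather 1 flax): beaker=1 flax=1 gear=1
After 9 (consume 1 flax): beaker=1 gear=1
After 10 (gather 2 ivory): beaker=1 gear=1 ivory=2
After 11 (craft bolt): beaker=1 bolt=1 gear=1 ivory=1
After 12 (craft bolt): beaker=1 bolt=2 gear=1
After 13 (consume 1 beaker): bolt=2 gear=1
After 14 (gather 1 iron): bolt=2 gear=1 iron=1
After 15 (consume 1 gear): bolt=2 iron=1
After 16 (consume 1 iron): bolt=2
After 17 (gather 1 ivory): bolt=2 ivory=1
After 18 (craft bolt): bolt=3
After 19 (consume 2 bolt): bolt=1
After 20 (gather 2 ivory): bolt=1 ivory=2

Answer: bolt=1 ivory=2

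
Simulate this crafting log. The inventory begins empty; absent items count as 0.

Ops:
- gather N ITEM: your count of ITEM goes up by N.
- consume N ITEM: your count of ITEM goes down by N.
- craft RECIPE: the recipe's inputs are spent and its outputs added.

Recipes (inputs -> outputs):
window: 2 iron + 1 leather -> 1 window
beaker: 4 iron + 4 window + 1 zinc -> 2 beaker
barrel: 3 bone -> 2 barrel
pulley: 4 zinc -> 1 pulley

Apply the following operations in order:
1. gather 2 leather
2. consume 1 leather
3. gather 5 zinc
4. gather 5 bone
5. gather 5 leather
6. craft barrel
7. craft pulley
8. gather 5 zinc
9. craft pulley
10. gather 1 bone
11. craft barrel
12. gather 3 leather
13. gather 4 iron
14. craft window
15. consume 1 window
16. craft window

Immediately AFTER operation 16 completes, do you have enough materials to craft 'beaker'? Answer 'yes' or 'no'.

Answer: no

Derivation:
After 1 (gather 2 leather): leather=2
After 2 (consume 1 leather): leather=1
After 3 (gather 5 zinc): leather=1 zinc=5
After 4 (gather 5 bone): bone=5 leather=1 zinc=5
After 5 (gather 5 leather): bone=5 leather=6 zinc=5
After 6 (craft barrel): barrel=2 bone=2 leather=6 zinc=5
After 7 (craft pulley): barrel=2 bone=2 leather=6 pulley=1 zinc=1
After 8 (gather 5 zinc): barrel=2 bone=2 leather=6 pulley=1 zinc=6
After 9 (craft pulley): barrel=2 bone=2 leather=6 pulley=2 zinc=2
After 10 (gather 1 bone): barrel=2 bone=3 leather=6 pulley=2 zinc=2
After 11 (craft barrel): barrel=4 leather=6 pulley=2 zinc=2
After 12 (gather 3 leather): barrel=4 leather=9 pulley=2 zinc=2
After 13 (gather 4 iron): barrel=4 iron=4 leather=9 pulley=2 zinc=2
After 14 (craft window): barrel=4 iron=2 leather=8 pulley=2 window=1 zinc=2
After 15 (consume 1 window): barrel=4 iron=2 leather=8 pulley=2 zinc=2
After 16 (craft window): barrel=4 leather=7 pulley=2 window=1 zinc=2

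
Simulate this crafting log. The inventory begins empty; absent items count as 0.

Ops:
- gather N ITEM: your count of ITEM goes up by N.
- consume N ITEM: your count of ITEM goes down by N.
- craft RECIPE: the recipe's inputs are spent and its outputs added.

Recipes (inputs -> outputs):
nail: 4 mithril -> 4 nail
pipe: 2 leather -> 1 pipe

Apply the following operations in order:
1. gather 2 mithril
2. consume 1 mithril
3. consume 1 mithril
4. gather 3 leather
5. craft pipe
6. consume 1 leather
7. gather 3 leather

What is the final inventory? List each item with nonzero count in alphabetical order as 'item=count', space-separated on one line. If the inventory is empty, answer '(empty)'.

After 1 (gather 2 mithril): mithril=2
After 2 (consume 1 mithril): mithril=1
After 3 (consume 1 mithril): (empty)
After 4 (gather 3 leather): leather=3
After 5 (craft pipe): leather=1 pipe=1
After 6 (consume 1 leather): pipe=1
After 7 (gather 3 leather): leather=3 pipe=1

Answer: leather=3 pipe=1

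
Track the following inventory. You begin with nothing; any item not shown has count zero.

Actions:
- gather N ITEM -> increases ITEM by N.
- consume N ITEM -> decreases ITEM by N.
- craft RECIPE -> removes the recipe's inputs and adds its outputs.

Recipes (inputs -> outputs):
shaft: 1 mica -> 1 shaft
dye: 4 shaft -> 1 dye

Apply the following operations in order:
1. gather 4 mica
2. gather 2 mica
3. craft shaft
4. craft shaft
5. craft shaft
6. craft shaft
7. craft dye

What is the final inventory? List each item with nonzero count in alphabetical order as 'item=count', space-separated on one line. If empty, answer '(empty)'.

After 1 (gather 4 mica): mica=4
After 2 (gather 2 mica): mica=6
After 3 (craft shaft): mica=5 shaft=1
After 4 (craft shaft): mica=4 shaft=2
After 5 (craft shaft): mica=3 shaft=3
After 6 (craft shaft): mica=2 shaft=4
After 7 (craft dye): dye=1 mica=2

Answer: dye=1 mica=2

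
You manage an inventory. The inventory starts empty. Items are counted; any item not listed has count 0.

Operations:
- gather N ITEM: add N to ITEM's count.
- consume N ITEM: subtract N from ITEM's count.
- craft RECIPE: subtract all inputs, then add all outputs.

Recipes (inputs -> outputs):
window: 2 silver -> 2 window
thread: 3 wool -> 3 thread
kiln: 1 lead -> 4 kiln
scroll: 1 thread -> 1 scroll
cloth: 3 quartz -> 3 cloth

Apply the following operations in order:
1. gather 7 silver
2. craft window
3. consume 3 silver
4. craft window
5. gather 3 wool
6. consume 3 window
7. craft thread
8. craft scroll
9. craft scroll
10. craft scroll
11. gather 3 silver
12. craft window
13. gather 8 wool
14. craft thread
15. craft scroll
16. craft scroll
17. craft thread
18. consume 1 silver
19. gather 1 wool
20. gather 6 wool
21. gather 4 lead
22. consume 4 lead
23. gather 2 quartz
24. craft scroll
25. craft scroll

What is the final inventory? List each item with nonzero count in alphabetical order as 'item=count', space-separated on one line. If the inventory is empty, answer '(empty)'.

After 1 (gather 7 silver): silver=7
After 2 (craft window): silver=5 window=2
After 3 (consume 3 silver): silver=2 window=2
After 4 (craft window): window=4
After 5 (gather 3 wool): window=4 wool=3
After 6 (consume 3 window): window=1 wool=3
After 7 (craft thread): thread=3 window=1
After 8 (craft scroll): scroll=1 thread=2 window=1
After 9 (craft scroll): scroll=2 thread=1 window=1
After 10 (craft scroll): scroll=3 window=1
After 11 (gather 3 silver): scroll=3 silver=3 window=1
After 12 (craft window): scroll=3 silver=1 window=3
After 13 (gather 8 wool): scroll=3 silver=1 window=3 wool=8
After 14 (craft thread): scroll=3 silver=1 thread=3 window=3 wool=5
After 15 (craft scroll): scroll=4 silver=1 thread=2 window=3 wool=5
After 16 (craft scroll): scroll=5 silver=1 thread=1 window=3 wool=5
After 17 (craft thread): scroll=5 silver=1 thread=4 window=3 wool=2
After 18 (consume 1 silver): scroll=5 thread=4 window=3 wool=2
After 19 (gather 1 wool): scroll=5 thread=4 window=3 wool=3
After 20 (gather 6 wool): scroll=5 thread=4 window=3 wool=9
After 21 (gather 4 lead): lead=4 scroll=5 thread=4 window=3 wool=9
After 22 (consume 4 lead): scroll=5 thread=4 window=3 wool=9
After 23 (gather 2 quartz): quartz=2 scroll=5 thread=4 window=3 wool=9
After 24 (craft scroll): quartz=2 scroll=6 thread=3 window=3 wool=9
After 25 (craft scroll): quartz=2 scroll=7 thread=2 window=3 wool=9

Answer: quartz=2 scroll=7 thread=2 window=3 wool=9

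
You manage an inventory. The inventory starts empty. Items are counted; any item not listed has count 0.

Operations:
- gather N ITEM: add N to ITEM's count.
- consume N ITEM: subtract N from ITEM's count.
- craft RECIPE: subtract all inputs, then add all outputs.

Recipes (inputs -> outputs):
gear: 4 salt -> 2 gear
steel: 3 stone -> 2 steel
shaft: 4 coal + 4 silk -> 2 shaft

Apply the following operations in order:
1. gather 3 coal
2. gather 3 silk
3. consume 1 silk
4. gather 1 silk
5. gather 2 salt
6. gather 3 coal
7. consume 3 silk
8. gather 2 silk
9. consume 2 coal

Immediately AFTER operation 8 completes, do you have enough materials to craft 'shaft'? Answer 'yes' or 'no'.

After 1 (gather 3 coal): coal=3
After 2 (gather 3 silk): coal=3 silk=3
After 3 (consume 1 silk): coal=3 silk=2
After 4 (gather 1 silk): coal=3 silk=3
After 5 (gather 2 salt): coal=3 salt=2 silk=3
After 6 (gather 3 coal): coal=6 salt=2 silk=3
After 7 (consume 3 silk): coal=6 salt=2
After 8 (gather 2 silk): coal=6 salt=2 silk=2

Answer: no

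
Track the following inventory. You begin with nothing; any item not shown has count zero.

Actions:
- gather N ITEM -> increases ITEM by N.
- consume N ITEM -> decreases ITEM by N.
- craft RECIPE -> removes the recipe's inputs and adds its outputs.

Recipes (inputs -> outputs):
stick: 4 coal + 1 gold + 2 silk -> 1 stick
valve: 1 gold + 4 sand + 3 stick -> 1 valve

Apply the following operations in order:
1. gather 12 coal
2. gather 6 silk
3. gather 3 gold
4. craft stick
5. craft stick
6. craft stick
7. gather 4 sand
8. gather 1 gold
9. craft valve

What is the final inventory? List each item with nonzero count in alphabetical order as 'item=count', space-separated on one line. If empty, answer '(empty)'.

Answer: valve=1

Derivation:
After 1 (gather 12 coal): coal=12
After 2 (gather 6 silk): coal=12 silk=6
After 3 (gather 3 gold): coal=12 gold=3 silk=6
After 4 (craft stick): coal=8 gold=2 silk=4 stick=1
After 5 (craft stick): coal=4 gold=1 silk=2 stick=2
After 6 (craft stick): stick=3
After 7 (gather 4 sand): sand=4 stick=3
After 8 (gather 1 gold): gold=1 sand=4 stick=3
After 9 (craft valve): valve=1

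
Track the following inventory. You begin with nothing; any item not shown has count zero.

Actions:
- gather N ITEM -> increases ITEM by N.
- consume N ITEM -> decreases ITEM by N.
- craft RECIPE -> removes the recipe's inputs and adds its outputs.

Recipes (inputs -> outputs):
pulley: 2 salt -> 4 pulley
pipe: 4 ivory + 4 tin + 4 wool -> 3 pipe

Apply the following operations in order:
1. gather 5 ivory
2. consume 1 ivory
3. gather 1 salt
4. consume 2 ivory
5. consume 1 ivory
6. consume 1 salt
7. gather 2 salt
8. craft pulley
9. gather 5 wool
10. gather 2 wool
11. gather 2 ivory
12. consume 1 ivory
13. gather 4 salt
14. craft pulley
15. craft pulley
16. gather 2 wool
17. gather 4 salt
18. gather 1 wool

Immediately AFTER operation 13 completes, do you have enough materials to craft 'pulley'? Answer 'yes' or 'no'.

After 1 (gather 5 ivory): ivory=5
After 2 (consume 1 ivory): ivory=4
After 3 (gather 1 salt): ivory=4 salt=1
After 4 (consume 2 ivory): ivory=2 salt=1
After 5 (consume 1 ivory): ivory=1 salt=1
After 6 (consume 1 salt): ivory=1
After 7 (gather 2 salt): ivory=1 salt=2
After 8 (craft pulley): ivory=1 pulley=4
After 9 (gather 5 wool): ivory=1 pulley=4 wool=5
After 10 (gather 2 wool): ivory=1 pulley=4 wool=7
After 11 (gather 2 ivory): ivory=3 pulley=4 wool=7
After 12 (consume 1 ivory): ivory=2 pulley=4 wool=7
After 13 (gather 4 salt): ivory=2 pulley=4 salt=4 wool=7

Answer: yes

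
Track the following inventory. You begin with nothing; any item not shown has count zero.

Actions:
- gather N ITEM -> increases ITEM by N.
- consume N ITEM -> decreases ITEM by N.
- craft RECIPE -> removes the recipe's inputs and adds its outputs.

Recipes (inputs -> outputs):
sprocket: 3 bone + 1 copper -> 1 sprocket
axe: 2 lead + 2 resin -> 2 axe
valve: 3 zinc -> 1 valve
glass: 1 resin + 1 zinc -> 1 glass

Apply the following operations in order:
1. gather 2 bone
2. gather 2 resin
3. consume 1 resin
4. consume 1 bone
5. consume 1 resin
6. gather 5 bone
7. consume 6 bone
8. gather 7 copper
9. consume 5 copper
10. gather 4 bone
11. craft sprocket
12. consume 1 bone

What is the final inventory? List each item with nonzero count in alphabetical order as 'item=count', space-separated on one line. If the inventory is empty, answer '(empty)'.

After 1 (gather 2 bone): bone=2
After 2 (gather 2 resin): bone=2 resin=2
After 3 (consume 1 resin): bone=2 resin=1
After 4 (consume 1 bone): bone=1 resin=1
After 5 (consume 1 resin): bone=1
After 6 (gather 5 bone): bone=6
After 7 (consume 6 bone): (empty)
After 8 (gather 7 copper): copper=7
After 9 (consume 5 copper): copper=2
After 10 (gather 4 bone): bone=4 copper=2
After 11 (craft sprocket): bone=1 copper=1 sprocket=1
After 12 (consume 1 bone): copper=1 sprocket=1

Answer: copper=1 sprocket=1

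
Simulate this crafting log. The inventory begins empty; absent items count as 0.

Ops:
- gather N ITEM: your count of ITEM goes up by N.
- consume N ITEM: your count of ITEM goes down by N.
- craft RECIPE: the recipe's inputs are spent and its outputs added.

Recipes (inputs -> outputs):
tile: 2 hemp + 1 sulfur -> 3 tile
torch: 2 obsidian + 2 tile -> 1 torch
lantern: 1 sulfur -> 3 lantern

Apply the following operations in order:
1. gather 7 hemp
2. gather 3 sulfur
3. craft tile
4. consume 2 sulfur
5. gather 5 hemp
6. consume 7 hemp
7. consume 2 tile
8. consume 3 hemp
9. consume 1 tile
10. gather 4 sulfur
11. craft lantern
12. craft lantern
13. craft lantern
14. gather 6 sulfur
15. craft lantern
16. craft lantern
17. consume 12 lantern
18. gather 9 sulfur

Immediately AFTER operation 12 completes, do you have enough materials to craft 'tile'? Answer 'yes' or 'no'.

Answer: no

Derivation:
After 1 (gather 7 hemp): hemp=7
After 2 (gather 3 sulfur): hemp=7 sulfur=3
After 3 (craft tile): hemp=5 sulfur=2 tile=3
After 4 (consume 2 sulfur): hemp=5 tile=3
After 5 (gather 5 hemp): hemp=10 tile=3
After 6 (consume 7 hemp): hemp=3 tile=3
After 7 (consume 2 tile): hemp=3 tile=1
After 8 (consume 3 hemp): tile=1
After 9 (consume 1 tile): (empty)
After 10 (gather 4 sulfur): sulfur=4
After 11 (craft lantern): lantern=3 sulfur=3
After 12 (craft lantern): lantern=6 sulfur=2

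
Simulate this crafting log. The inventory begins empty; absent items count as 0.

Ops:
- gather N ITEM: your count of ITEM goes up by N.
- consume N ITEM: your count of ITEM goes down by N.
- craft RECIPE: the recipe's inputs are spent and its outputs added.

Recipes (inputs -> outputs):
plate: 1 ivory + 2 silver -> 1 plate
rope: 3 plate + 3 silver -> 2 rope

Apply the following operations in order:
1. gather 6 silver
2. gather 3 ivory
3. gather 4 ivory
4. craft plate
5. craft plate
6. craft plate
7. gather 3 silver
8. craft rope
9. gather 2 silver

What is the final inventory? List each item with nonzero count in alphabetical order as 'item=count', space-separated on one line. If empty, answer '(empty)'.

After 1 (gather 6 silver): silver=6
After 2 (gather 3 ivory): ivory=3 silver=6
After 3 (gather 4 ivory): ivory=7 silver=6
After 4 (craft plate): ivory=6 plate=1 silver=4
After 5 (craft plate): ivory=5 plate=2 silver=2
After 6 (craft plate): ivory=4 plate=3
After 7 (gather 3 silver): ivory=4 plate=3 silver=3
After 8 (craft rope): ivory=4 rope=2
After 9 (gather 2 silver): ivory=4 rope=2 silver=2

Answer: ivory=4 rope=2 silver=2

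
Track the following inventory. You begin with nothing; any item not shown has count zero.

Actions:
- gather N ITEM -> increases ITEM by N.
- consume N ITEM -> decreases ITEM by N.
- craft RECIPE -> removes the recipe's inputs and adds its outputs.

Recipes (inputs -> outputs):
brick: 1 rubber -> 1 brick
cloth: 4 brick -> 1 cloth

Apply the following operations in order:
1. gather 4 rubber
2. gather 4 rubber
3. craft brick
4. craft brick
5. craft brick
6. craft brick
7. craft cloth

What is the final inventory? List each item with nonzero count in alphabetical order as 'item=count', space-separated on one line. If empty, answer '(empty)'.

Answer: cloth=1 rubber=4

Derivation:
After 1 (gather 4 rubber): rubber=4
After 2 (gather 4 rubber): rubber=8
After 3 (craft brick): brick=1 rubber=7
After 4 (craft brick): brick=2 rubber=6
After 5 (craft brick): brick=3 rubber=5
After 6 (craft brick): brick=4 rubber=4
After 7 (craft cloth): cloth=1 rubber=4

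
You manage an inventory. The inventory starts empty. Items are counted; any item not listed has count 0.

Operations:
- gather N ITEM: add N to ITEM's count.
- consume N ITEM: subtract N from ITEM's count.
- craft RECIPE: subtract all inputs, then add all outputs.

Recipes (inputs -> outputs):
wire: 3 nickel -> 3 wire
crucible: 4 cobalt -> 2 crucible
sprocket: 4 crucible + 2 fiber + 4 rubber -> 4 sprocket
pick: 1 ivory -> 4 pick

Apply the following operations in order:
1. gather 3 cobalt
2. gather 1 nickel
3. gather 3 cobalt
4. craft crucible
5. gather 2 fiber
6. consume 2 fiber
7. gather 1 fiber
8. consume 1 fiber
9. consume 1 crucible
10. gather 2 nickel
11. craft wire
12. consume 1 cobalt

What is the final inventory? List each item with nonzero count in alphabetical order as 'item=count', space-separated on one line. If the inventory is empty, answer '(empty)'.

After 1 (gather 3 cobalt): cobalt=3
After 2 (gather 1 nickel): cobalt=3 nickel=1
After 3 (gather 3 cobalt): cobalt=6 nickel=1
After 4 (craft crucible): cobalt=2 crucible=2 nickel=1
After 5 (gather 2 fiber): cobalt=2 crucible=2 fiber=2 nickel=1
After 6 (consume 2 fiber): cobalt=2 crucible=2 nickel=1
After 7 (gather 1 fiber): cobalt=2 crucible=2 fiber=1 nickel=1
After 8 (consume 1 fiber): cobalt=2 crucible=2 nickel=1
After 9 (consume 1 crucible): cobalt=2 crucible=1 nickel=1
After 10 (gather 2 nickel): cobalt=2 crucible=1 nickel=3
After 11 (craft wire): cobalt=2 crucible=1 wire=3
After 12 (consume 1 cobalt): cobalt=1 crucible=1 wire=3

Answer: cobalt=1 crucible=1 wire=3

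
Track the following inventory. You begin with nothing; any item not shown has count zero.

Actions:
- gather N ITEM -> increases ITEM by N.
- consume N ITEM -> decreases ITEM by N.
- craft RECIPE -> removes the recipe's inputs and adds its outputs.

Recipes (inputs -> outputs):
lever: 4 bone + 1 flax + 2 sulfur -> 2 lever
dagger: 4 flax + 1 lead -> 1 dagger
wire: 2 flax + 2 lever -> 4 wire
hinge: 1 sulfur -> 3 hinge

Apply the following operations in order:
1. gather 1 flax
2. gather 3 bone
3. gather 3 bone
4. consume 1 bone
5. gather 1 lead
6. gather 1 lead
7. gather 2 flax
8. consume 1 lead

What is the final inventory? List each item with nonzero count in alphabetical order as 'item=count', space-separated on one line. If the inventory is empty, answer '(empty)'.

Answer: bone=5 flax=3 lead=1

Derivation:
After 1 (gather 1 flax): flax=1
After 2 (gather 3 bone): bone=3 flax=1
After 3 (gather 3 bone): bone=6 flax=1
After 4 (consume 1 bone): bone=5 flax=1
After 5 (gather 1 lead): bone=5 flax=1 lead=1
After 6 (gather 1 lead): bone=5 flax=1 lead=2
After 7 (gather 2 flax): bone=5 flax=3 lead=2
After 8 (consume 1 lead): bone=5 flax=3 lead=1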